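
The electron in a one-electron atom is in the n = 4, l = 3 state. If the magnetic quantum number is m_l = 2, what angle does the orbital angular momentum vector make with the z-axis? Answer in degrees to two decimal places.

|L| = √(l(l+1)) ℏ = 2√3 ℏ.
L_z = m_l ℏ = 2ℏ.
cos θ = L_z/|L| = 2/√12, so θ ≈ 54.74°.

θ ≈ 54.74°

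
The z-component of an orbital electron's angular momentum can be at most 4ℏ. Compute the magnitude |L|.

Since max m_l = l, l = 4.
|L| = ℏ√(l(l+1)) = 2√5 ℏ.

|L| = 2√5 ℏ ≈ 4.472ℏ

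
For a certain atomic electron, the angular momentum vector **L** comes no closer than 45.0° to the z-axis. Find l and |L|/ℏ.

cos θ_min = l/√(l(l+1)) = √(l/(l+1)), so l/(l+1) = cos²(45.0°) = 0.5000.
Thus l = 0.5000/(1 − 0.5000) ≈ 1.
Then |L| = ℏ√(1·2) = √2 ℏ.

l = 1, |L| = √2 ℏ ≈ 1.414ℏ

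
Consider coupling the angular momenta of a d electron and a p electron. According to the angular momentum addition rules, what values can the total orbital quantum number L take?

L = 1, 2, 3

Angular momentum addition gives L = |l₁ − l₂|, …, l₁ + l₂.
So L can be 1, 2, 3.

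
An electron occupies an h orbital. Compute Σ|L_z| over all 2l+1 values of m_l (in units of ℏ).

H corresponds to l = 5.
The allowed m_l values are -5, -4, -3, -2, -1, 0, 1, 2, 3, 4, 5.
Σ|m_l| = 2(1+2+…+5) = 30.

Σ|L_z| = 30 ℏ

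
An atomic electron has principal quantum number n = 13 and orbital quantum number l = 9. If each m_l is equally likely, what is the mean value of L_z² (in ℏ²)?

⟨L_z²⟩ = 30 ℏ²

m_l ∈ {-9, -8, -7, -6, -5, -4, -3, -2, -1, 0, 1, 2, 3, 4, 5, 6, 7, 8, 9}.
⟨L_z²⟩ = ℏ²·l(l+1)/3 = 30ℏ².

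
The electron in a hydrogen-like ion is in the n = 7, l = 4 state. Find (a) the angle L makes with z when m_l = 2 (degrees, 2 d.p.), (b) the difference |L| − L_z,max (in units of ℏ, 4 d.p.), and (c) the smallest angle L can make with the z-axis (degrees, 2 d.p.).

θ(m_l=2) ≈ 63.43°; |L|−L_z,max ≈ 0.4721ℏ; θ_min ≈ 26.57°

For m_l = 2: cos θ = 2/√20, θ ≈ 63.43°.
|L| − L_z,max = (2√5 − 4)ℏ ≈ 0.4721ℏ.
cos θ_min = 4/√20, so θ_min ≈ 26.57°.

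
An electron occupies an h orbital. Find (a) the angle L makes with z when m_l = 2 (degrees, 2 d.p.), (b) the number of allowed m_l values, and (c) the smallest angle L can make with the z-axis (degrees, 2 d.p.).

H corresponds to l = 5.
For m_l = 2: cos θ = 2/√30, θ ≈ 68.58°.
There are 2l+1 = 11 values of m_l.
cos θ_min = 5/√30, so θ_min ≈ 24.09°.

θ(m_l=2) ≈ 68.58°; 11 values; θ_min ≈ 24.09°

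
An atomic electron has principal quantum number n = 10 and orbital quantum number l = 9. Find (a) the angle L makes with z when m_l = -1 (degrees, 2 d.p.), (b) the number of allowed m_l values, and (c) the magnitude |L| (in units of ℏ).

θ(m_l=-1) ≈ 96.05°; 19 values; |L| = 3√10 ℏ ≈ 9.487ℏ

For m_l = -1: cos θ = -1/√90, θ ≈ 96.05°.
There are 2l+1 = 19 values of m_l.
|L| = ℏ√(9·10) = 3√10 ℏ ≈ 9.487ℏ.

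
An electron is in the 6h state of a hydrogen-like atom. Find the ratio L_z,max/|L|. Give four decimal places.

For 6h, l = 5.
|L| = √30 ℏ ≈ 5.4772ℏ, while L_z,max = lℏ = 5ℏ.
L_z,max/|L| = 5/√30 = 0.9129.

L_z,max/|L| = 0.9129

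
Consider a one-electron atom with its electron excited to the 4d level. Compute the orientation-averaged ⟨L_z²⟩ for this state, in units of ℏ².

⟨L_z²⟩ = 2 ℏ²

The 4d level has l = 2.
The allowed m_l values are -2, -1, 0, 1, 2.
⟨L_z²⟩ = ℏ²·l(l+1)/3 = 2ℏ².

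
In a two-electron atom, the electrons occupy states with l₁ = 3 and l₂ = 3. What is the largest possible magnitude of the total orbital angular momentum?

|L_tot|_max = √42 ℏ ≈ 6.481ℏ

Angular momentum addition gives L = |l₁ − l₂|, …, l₁ + l₂.
So L can be 0, 1, 2, 3, 4, 5, 6.
The largest magnitude corresponds to L = 6: |L_tot| = ℏ√(6·7) = √42 ℏ.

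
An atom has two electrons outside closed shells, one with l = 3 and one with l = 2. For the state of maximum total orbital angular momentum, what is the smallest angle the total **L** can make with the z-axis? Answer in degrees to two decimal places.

Angular momentum addition gives L = |l₁ − l₂|, …, l₁ + l₂.
So L can be 1, 2, 3, 4, 5.
The maximum is L = 5, with |L_tot| = ℏ√(5·6) = √30 ℏ.
The minimum angle with z is arccos(5/√30) ≈ 24.09°.

θ_min ≈ 24.09°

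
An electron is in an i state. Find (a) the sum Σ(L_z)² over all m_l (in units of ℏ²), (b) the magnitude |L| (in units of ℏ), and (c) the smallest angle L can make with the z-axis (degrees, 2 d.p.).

Σ(L_z)² = 182 ℏ²; |L| = √42 ℏ ≈ 6.481ℏ; θ_min ≈ 22.21°

An i state has l = 6.
Σ m_l² = 182, so Σ(L_z)² = 182 ℏ².
|L| = ℏ√(6·7) = √42 ℏ ≈ 6.481ℏ.
cos θ_min = 6/√42, so θ_min ≈ 22.21°.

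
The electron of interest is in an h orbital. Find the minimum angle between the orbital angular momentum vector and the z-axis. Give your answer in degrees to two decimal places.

An h state has l = 5.
|L|² = l(l+1)ℏ² = 30ℏ², so |L| = √30 ℏ.
The smallest angle corresponds to the largest L_z, i.e. m_l = l = 5, giving L_z = 5ℏ.
cos θ_min = 5/√30, so θ_min ≈ 24.09°.

θ_min ≈ 24.09°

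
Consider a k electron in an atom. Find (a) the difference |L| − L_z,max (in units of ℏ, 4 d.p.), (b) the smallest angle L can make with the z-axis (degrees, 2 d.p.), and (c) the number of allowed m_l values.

K corresponds to l = 7.
|L| − L_z,max = (2√14 − 7)ℏ ≈ 0.4833ℏ.
cos θ_min = 7/√56, so θ_min ≈ 20.70°.
There are 2l+1 = 15 values of m_l.

|L|−L_z,max ≈ 0.4833ℏ; θ_min ≈ 20.70°; 15 values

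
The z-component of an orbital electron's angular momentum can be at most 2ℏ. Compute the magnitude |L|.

|L| = √6 ℏ ≈ 2.449ℏ

L_z,max = lℏ, so l = 2.
|L| = ℏ√(l(l+1)) = √6 ℏ.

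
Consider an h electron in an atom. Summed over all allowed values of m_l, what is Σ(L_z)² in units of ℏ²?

The letter h corresponds to l = 5.
The allowed m_l values are -5, -4, -3, -2, -1, 0, 1, 2, 3, 4, 5.
Σ m_l² = l(l+1)(2l+1)/3 = 5·6·11/3 = 110.

Σ(L_z)² = 110 ℏ²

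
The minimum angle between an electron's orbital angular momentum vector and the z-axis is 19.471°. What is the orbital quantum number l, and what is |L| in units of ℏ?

cos θ_min = l/√(l(l+1)) = √(l/(l+1)), so l/(l+1) = cos²(19.471°) = 0.8889.
l = cos²θ/sin²θ ≈ 8.
Then |L| = ℏ√(8·9) = 6√2 ℏ.

l = 8, |L| = 6√2 ℏ ≈ 8.485ℏ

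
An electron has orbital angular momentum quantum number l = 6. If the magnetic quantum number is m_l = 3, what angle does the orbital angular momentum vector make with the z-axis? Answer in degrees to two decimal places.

θ ≈ 62.42°

|L|² = l(l+1)ℏ² = 42ℏ², so |L| = √42 ℏ.
L_z = m_l ℏ = 3ℏ.
cos θ = L_z/|L| = 3/√42, so θ ≈ 62.42°.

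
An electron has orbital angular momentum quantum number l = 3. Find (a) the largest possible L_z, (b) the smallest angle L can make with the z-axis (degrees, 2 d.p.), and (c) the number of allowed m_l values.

L_z,max = lℏ = 3ℏ.
cos θ_min = 3/√12, so θ_min ≈ 30.00°.
There are 2l+1 = 7 values of m_l.

L_z,max = 3ℏ; θ_min ≈ 30.00°; 7 values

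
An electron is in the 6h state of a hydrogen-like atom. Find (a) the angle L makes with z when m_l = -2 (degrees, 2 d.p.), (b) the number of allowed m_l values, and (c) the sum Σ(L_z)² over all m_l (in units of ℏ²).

θ(m_l=-2) ≈ 111.42°; 11 values; Σ(L_z)² = 110 ℏ²

6h means n = 6, l = 5.
For m_l = -2: cos θ = -2/√30, θ ≈ 111.42°.
There are 2l+1 = 11 values of m_l.
Σ m_l² = 110, so Σ(L_z)² = 110 ℏ².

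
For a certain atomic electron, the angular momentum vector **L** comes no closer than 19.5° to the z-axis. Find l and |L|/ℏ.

l = 8, |L| = 6√2 ℏ ≈ 8.485ℏ

At minimum angle, m_l = l, so cos θ = l/√(l(l+1)); cos²θ = l/(l+1) = 0.8886.
Thus l = 0.8886/(1 − 0.8886) ≈ 8.
Then |L| = ℏ√(8·9) = 6√2 ℏ.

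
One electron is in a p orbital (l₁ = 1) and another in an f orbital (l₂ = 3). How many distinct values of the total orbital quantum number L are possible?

3

Angular momentum addition gives L = |l₁ − l₂|, …, l₁ + l₂.
Allowed values: L = 2, 3, 4.
That is 3 values.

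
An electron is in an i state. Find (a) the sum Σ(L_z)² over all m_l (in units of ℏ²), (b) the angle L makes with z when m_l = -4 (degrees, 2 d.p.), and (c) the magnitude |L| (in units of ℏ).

The letter i corresponds to l = 6.
Σ m_l² = 182, so Σ(L_z)² = 182 ℏ².
For m_l = -4: cos θ = -4/√42, θ ≈ 128.11°.
|L| = ℏ√(6·7) = √42 ℏ ≈ 6.481ℏ.

Σ(L_z)² = 182 ℏ²; θ(m_l=-4) ≈ 128.11°; |L| = √42 ℏ ≈ 6.481ℏ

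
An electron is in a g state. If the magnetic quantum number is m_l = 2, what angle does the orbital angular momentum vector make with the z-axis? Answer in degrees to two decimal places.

θ ≈ 63.43°

For a g orbital, l = 4.
|L|² = l(l+1)ℏ² = 20ℏ², so |L| = 2√5 ℏ.
L_z = m_l ℏ = 2ℏ.
cos θ = L_z/|L| = 2/√20, so θ ≈ 63.43°.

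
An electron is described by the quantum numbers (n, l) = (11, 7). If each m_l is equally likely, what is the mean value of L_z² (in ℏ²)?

⟨L_z²⟩ = 18.67 ℏ²

The allowed m_l values are -7, -6, -5, -4, -3, -2, -1, 0, 1, 2, 3, 4, 5, 6, 7.
⟨L_z²⟩ = ℏ²·(Σ m_l²)/(2l+1) = ℏ²·280/15 = 18.67ℏ².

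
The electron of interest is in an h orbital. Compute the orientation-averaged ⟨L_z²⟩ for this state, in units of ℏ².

⟨L_z²⟩ = 10 ℏ²

H corresponds to l = 5.
The allowed m_l values are -5, -4, -3, -2, -1, 0, 1, 2, 3, 4, 5.
⟨L_z²⟩ = ℏ²·l(l+1)/3 = 10ℏ².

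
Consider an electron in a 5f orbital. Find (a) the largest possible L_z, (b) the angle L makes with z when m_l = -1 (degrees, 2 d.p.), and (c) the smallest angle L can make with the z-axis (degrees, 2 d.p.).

L_z,max = 3ℏ; θ(m_l=-1) ≈ 106.78°; θ_min ≈ 30.00°

For 5f, l = 3.
L_z,max = lℏ = 3ℏ.
For m_l = -1: cos θ = -1/√12, θ ≈ 106.78°.
cos θ_min = 3/√12, so θ_min ≈ 30.00°.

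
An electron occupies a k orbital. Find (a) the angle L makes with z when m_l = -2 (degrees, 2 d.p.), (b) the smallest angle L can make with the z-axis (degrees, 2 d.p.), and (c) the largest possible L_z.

θ(m_l=-2) ≈ 105.50°; θ_min ≈ 20.70°; L_z,max = 7ℏ

A k state has l = 7.
For m_l = -2: cos θ = -2/√56, θ ≈ 105.50°.
cos θ_min = 7/√56, so θ_min ≈ 20.70°.
L_z,max = lℏ = 7ℏ.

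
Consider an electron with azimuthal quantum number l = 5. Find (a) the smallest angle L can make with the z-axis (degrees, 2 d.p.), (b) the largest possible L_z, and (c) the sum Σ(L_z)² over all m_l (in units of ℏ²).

cos θ_min = 5/√30, so θ_min ≈ 24.09°.
L_z,max = lℏ = 5ℏ.
Σ m_l² = 110, so Σ(L_z)² = 110 ℏ².

θ_min ≈ 24.09°; L_z,max = 5ℏ; Σ(L_z)² = 110 ℏ²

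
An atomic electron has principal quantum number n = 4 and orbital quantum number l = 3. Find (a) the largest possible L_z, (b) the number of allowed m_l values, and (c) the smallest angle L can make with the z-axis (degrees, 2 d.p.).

L_z,max = 3ℏ; 7 values; θ_min ≈ 30.00°

L_z,max = lℏ = 3ℏ.
There are 2l+1 = 7 values of m_l.
cos θ_min = 3/√12, so θ_min ≈ 30.00°.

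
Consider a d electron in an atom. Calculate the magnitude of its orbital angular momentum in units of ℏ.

For a d orbital, l = 2.
|L| = ℏ√(l(l+1)) = ℏ√(2·3) = √6 ℏ

|L| = √6 ℏ ≈ 2.449ℏ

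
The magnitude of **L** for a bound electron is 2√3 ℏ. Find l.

l = 3

(|L|/ℏ)² = l(l+1) = 12.
The positive root is l = 3.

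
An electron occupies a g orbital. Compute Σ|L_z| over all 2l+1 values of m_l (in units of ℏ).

Σ|L_z| = 20 ℏ

For a g orbital, l = 4.
m_l ∈ {-4, -3, -2, -1, 0, 1, 2, 3, 4}.
Σ|m_l| = 2·4(4+1)/2 = 20.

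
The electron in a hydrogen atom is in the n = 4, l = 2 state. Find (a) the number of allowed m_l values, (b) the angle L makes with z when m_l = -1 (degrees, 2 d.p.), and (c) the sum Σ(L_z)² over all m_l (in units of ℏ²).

There are 2l+1 = 5 values of m_l.
For m_l = -1: cos θ = -1/√6, θ ≈ 114.09°.
Σ m_l² = 10, so Σ(L_z)² = 10 ℏ².

5 values; θ(m_l=-1) ≈ 114.09°; Σ(L_z)² = 10 ℏ²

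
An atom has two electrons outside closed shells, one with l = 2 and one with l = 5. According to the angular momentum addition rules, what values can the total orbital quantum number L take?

L = 3, 4, 5, 6, 7

L runs from |2 − 5| = 3 to 2 + 5 = 7.
Allowed values: L = 3, 4, 5, 6, 7.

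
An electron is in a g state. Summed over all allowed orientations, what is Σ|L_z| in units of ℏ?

G corresponds to l = 4.
m_l runs from −4 to 4, i.e. {-4, -3, -2, -1, 0, 1, 2, 3, 4}.
Σ|m_l| = 2(1+2+…+4) = 20.

Σ|L_z| = 20 ℏ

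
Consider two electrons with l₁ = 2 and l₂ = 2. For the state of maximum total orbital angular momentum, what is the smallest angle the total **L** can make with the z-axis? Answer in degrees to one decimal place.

θ_min ≈ 26.6°

Angular momentum addition gives L = |l₁ − l₂|, …, l₁ + l₂.
Allowed values: L = 0, 1, 2, 3, 4.
The maximum is L = 4, with |L_tot| = ℏ√(4·5) = 2√5 ℏ.
The minimum angle with z is arccos(4/√20) ≈ 26.6°.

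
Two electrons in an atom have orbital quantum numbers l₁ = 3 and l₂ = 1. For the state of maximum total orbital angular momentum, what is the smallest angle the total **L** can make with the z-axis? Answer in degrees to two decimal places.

Angular momentum addition gives L = |l₁ − l₂|, …, l₁ + l₂.
Allowed values: L = 2, 3, 4.
The maximum is L = 4, with |L_tot| = ℏ√(4·5) = 2√5 ℏ.
The minimum angle with z is arccos(4/√20) ≈ 26.57°.

θ_min ≈ 26.57°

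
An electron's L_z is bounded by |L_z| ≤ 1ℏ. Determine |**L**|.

|L| = √2 ℏ ≈ 1.414ℏ

The maximum L_z equals lℏ, giving l = 1.
|L| = √(l(l+1)) ℏ = √2 ℏ.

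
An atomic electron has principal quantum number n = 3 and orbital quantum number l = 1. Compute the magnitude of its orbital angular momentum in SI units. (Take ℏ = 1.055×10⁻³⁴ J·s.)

|L| = 1.492×10⁻³⁴ J·s

|L| = ℏ√(l(l+1)) = ℏ√(1·2) = √2 ℏ
Numerically, |L| = 1.414 × (1.055×10⁻³⁴ J·s) = 1.492×10⁻³⁴ J·s.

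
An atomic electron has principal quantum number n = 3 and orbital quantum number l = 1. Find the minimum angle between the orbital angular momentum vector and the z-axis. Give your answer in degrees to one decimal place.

|L| = √(l(l+1)) ℏ = √2 ℏ.
The smallest angle corresponds to the largest L_z, i.e. m_l = l = 1, giving L_z = 1ℏ.
cos θ_min = 1/√2, so θ_min ≈ 45.0°.

θ_min ≈ 45.0°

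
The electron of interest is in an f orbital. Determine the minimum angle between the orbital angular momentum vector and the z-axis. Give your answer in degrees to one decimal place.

θ_min ≈ 30.0°

For an f orbital, l = 3.
|L| = ℏ√(l(l+1)) = 2√3 ℏ.
The smallest angle corresponds to the largest L_z, i.e. m_l = l = 3, giving L_z = 3ℏ.
cos θ_min = 3/√12, so θ_min ≈ 30.0°.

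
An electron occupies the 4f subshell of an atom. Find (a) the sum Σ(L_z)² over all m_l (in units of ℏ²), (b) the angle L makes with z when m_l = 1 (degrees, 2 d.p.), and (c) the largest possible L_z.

The 4f subshell has l = 3.
Σ m_l² = 28, so Σ(L_z)² = 28 ℏ².
For m_l = 1: cos θ = 1/√12, θ ≈ 73.22°.
L_z,max = lℏ = 3ℏ.

Σ(L_z)² = 28 ℏ²; θ(m_l=1) ≈ 73.22°; L_z,max = 3ℏ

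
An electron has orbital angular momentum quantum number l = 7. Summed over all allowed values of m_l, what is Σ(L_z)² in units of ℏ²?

The allowed m_l values are -7, -6, -5, -4, -3, -2, -1, 0, 1, 2, 3, 4, 5, 6, 7.
Summing m² from −7 to 7: Σ m_l² = 280.

Σ(L_z)² = 280 ℏ²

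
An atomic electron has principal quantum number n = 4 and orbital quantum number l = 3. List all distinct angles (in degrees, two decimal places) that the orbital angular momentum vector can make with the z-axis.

|L| = √(l(l+1)) ℏ = 2√3 ℏ.
cos θ = m_l/√12 for each m_l ∈ {-3, -2, -1, 0, 1, 2, 3}.

θ ∈ {30.00°, 54.74°, 73.22°, 90.00°, 106.78°, 125.26°, 150.00°}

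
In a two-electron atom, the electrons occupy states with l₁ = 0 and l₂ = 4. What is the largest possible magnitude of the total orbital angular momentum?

L runs from |0 − 4| = 4 to 0 + 4 = 4.
L ∈ {4}.
The largest magnitude corresponds to L = 4: |L_tot| = ℏ√(4·5) = 2√5 ℏ.

|L_tot|_max = 2√5 ℏ ≈ 4.472ℏ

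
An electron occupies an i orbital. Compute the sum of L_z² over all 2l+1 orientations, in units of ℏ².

Σ(L_z)² = 182 ℏ²

For an i orbital, l = 6.
m_l ∈ {-6, -5, -4, -3, -2, -1, 0, 1, 2, 3, 4, 5, 6}.
Summing m² from −6 to 6: Σ m_l² = 182.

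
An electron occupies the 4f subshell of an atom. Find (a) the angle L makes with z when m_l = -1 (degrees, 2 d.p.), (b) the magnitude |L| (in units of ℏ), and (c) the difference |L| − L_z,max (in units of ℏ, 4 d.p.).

The 4f subshell has l = 3.
For m_l = -1: cos θ = -1/√12, θ ≈ 106.78°.
|L| = ℏ√(3·4) = 2√3 ℏ ≈ 3.464ℏ.
|L| − L_z,max = (2√3 − 3)ℏ ≈ 0.4641ℏ.

θ(m_l=-1) ≈ 106.78°; |L| = 2√3 ℏ ≈ 3.464ℏ; |L|−L_z,max ≈ 0.4641ℏ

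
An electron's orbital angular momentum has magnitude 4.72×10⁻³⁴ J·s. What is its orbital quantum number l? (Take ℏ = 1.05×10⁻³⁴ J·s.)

l = 4

Dividing by ℏ: |L|/ℏ ≈ 4.495.
Set l(l+1) = 20.21; the integer solution is l = 4.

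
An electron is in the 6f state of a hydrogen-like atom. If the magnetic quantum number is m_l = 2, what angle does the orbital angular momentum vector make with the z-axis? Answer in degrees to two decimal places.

θ ≈ 54.74°

6f means n = 6, l = 3.
|L|² = l(l+1)ℏ² = 12ℏ², so |L| = 2√3 ℏ.
L_z = m_l ℏ = 2ℏ.
cos θ = L_z/|L| = 2/√12, so θ ≈ 54.74°.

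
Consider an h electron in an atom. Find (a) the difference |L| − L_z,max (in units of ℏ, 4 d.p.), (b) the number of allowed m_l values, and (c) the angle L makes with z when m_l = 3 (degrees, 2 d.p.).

H corresponds to l = 5.
|L| − L_z,max = (√30 − 5)ℏ ≈ 0.4772ℏ.
There are 2l+1 = 11 values of m_l.
For m_l = 3: cos θ = 3/√30, θ ≈ 56.79°.

|L|−L_z,max ≈ 0.4772ℏ; 11 values; θ(m_l=3) ≈ 56.79°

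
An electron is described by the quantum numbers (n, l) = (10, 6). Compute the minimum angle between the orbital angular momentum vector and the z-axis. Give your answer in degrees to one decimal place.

θ_min ≈ 22.2°

|L| = ℏ√(l(l+1)) = √42 ℏ.
The smallest angle corresponds to the largest L_z, i.e. m_l = l = 6, giving L_z = 6ℏ.
cos θ_min = 6/√42, so θ_min ≈ 22.2°.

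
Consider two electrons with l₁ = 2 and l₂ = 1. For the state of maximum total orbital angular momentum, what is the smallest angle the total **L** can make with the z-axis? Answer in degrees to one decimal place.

By the triangle rule, |l₁ − l₂| ≤ L ≤ l₁ + l₂.
Allowed values: L = 1, 2, 3.
The maximum is L = 3, with |L_tot| = ℏ√(3·4) = 2√3 ℏ.
The minimum angle with z is arccos(3/√12) ≈ 30.0°.

θ_min ≈ 30.0°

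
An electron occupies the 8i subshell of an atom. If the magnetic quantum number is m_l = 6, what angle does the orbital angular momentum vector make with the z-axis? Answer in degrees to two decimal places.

θ ≈ 22.21°

For 8i, l = 6.
|L| = ℏ√(l(l+1)) = √42 ℏ.
L_z = m_l ℏ = 6ℏ.
cos θ = L_z/|L| = 6/√42, so θ ≈ 22.21°.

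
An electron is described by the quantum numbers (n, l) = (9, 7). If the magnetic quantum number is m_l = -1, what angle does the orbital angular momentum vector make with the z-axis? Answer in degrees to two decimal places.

θ ≈ 97.68°

|L|² = l(l+1)ℏ² = 56ℏ², so |L| = 2√14 ℏ.
L_z = m_l ℏ = −1ℏ.
cos θ = L_z/|L| = -1/√56, so θ ≈ 97.68°.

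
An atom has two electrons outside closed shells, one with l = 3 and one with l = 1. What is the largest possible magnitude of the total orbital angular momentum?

Angular momentum addition gives L = |l₁ − l₂|, …, l₁ + l₂.
So L can be 2, 3, 4.
The largest magnitude corresponds to L = 4: |L_tot| = ℏ√(4·5) = 2√5 ℏ.

|L_tot|_max = 2√5 ℏ ≈ 4.472ℏ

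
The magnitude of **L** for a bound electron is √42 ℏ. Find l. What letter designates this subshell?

l = 6 (i orbital)

(|L|/ℏ)² = l(l+1) = 42.
The positive root is l = 6.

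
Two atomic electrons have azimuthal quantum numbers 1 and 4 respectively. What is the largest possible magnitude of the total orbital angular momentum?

|L_tot|_max = √30 ℏ ≈ 5.477ℏ

Angular momentum addition gives L = |l₁ − l₂|, …, l₁ + l₂.
Allowed values: L = 3, 4, 5.
The largest magnitude corresponds to L = 5: |L_tot| = ℏ√(5·6) = √30 ℏ.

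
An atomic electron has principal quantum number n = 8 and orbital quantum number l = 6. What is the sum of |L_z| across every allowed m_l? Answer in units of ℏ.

m_l runs from −6 to 6, i.e. {-6, -5, -4, -3, -2, -1, 0, 1, 2, 3, 4, 5, 6}.
Σ|m_l| = 2·6(6+1)/2 = 42.

Σ|L_z| = 42 ℏ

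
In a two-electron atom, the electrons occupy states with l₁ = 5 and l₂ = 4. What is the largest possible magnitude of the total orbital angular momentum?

|L_tot|_max = 3√10 ℏ ≈ 9.487ℏ

The total orbital quantum number L ranges from |l₁ − l₂| to l₁ + l₂ in integer steps.
L ∈ {1, 2, 3, 4, 5, 6, 7, 8, 9}.
The largest magnitude corresponds to L = 9: |L_tot| = ℏ√(9·10) = 3√10 ℏ.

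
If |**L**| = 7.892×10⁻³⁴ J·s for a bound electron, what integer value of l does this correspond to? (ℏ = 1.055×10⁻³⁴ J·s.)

l = 7

Dividing by ℏ: |L|/ℏ ≈ 7.481.
Set l(l+1) = 55.96; the integer solution is l = 7.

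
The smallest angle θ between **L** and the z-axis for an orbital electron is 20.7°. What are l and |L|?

At minimum angle, m_l = l, so cos θ = l/√(l(l+1)); cos²θ = l/(l+1) = 0.8751.
l = cos²θ/sin²θ ≈ 7.
Then |L| = ℏ√(7·8) = 2√14 ℏ.

l = 7, |L| = 2√14 ℏ ≈ 7.483ℏ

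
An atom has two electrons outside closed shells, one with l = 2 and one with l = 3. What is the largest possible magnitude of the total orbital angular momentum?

|L_tot|_max = √30 ℏ ≈ 5.477ℏ

By the triangle rule, |l₁ − l₂| ≤ L ≤ l₁ + l₂.
So L can be 1, 2, 3, 4, 5.
The largest magnitude corresponds to L = 5: |L_tot| = ℏ√(5·6) = √30 ℏ.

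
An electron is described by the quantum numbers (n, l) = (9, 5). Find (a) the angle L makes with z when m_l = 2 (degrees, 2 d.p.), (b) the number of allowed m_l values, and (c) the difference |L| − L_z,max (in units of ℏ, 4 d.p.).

θ(m_l=2) ≈ 68.58°; 11 values; |L|−L_z,max ≈ 0.4772ℏ

For m_l = 2: cos θ = 2/√30, θ ≈ 68.58°.
There are 2l+1 = 11 values of m_l.
|L| − L_z,max = (√30 − 5)ℏ ≈ 0.4772ℏ.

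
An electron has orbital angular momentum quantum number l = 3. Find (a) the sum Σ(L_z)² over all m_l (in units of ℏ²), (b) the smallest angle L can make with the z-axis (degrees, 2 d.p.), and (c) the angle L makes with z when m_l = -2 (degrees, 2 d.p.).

Σ(L_z)² = 28 ℏ²; θ_min ≈ 30.00°; θ(m_l=-2) ≈ 125.26°

Σ m_l² = 28, so Σ(L_z)² = 28 ℏ².
cos θ_min = 3/√12, so θ_min ≈ 30.00°.
For m_l = -2: cos θ = -2/√12, θ ≈ 125.26°.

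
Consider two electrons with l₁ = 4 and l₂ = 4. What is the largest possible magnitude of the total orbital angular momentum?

|L_tot|_max = 6√2 ℏ ≈ 8.485ℏ

By the triangle rule, |l₁ − l₂| ≤ L ≤ l₁ + l₂.
So L can be 0, 1, 2, 3, 4, 5, 6, 7, 8.
The largest magnitude corresponds to L = 8: |L_tot| = ℏ√(8·9) = 6√2 ℏ.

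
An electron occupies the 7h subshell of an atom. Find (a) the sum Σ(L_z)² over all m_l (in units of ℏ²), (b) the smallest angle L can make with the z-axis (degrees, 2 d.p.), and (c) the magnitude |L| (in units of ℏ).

Σ(L_z)² = 110 ℏ²; θ_min ≈ 24.09°; |L| = √30 ℏ ≈ 5.477ℏ

7h means n = 7, l = 5.
Σ m_l² = 110, so Σ(L_z)² = 110 ℏ².
cos θ_min = 5/√30, so θ_min ≈ 24.09°.
|L| = ℏ√(5·6) = √30 ℏ ≈ 5.477ℏ.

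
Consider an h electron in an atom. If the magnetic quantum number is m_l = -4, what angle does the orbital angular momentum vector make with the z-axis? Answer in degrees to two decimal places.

For an h orbital, l = 5.
|L| = √(l(l+1)) ℏ = √30 ℏ.
L_z = m_l ℏ = −4ℏ.
cos θ = L_z/|L| = -4/√30, so θ ≈ 136.91°.

θ ≈ 136.91°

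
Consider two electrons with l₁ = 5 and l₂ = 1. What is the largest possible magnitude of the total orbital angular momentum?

|L_tot|_max = √42 ℏ ≈ 6.481ℏ

L runs from |5 − 1| = 4 to 5 + 1 = 6.
Allowed values: L = 4, 5, 6.
The largest magnitude corresponds to L = 6: |L_tot| = ℏ√(6·7) = √42 ℏ.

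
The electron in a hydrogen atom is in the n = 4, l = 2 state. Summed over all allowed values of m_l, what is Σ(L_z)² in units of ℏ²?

Σ(L_z)² = 10 ℏ²

m_l runs from −2 to 2, i.e. {-2, -1, 0, 1, 2}.
Summing m² from −2 to 2: Σ m_l² = 10.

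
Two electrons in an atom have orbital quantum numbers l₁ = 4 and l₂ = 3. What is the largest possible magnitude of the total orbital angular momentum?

|L_tot|_max = 2√14 ℏ ≈ 7.483ℏ

Angular momentum addition gives L = |l₁ − l₂|, …, l₁ + l₂.
L ∈ {1, 2, 3, 4, 5, 6, 7}.
The largest magnitude corresponds to L = 7: |L_tot| = ℏ√(7·8) = 2√14 ℏ.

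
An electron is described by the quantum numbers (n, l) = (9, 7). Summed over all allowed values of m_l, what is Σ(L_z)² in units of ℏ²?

m_l ∈ {-7, -6, -5, -4, -3, -2, -1, 0, 1, 2, 3, 4, 5, 6, 7}.
Σ m_l² = l(l+1)(2l+1)/3 = 7·8·15/3 = 280.

Σ(L_z)² = 280 ℏ²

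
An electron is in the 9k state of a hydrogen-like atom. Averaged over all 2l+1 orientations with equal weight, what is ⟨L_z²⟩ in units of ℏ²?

⟨L_z²⟩ = 18.67 ℏ²

9k means n = 9, l = 7.
m_l runs from −7 to 7, i.e. {-7, -6, -5, -4, -3, -2, -1, 0, 1, 2, 3, 4, 5, 6, 7}.
Average of L_z² over 15 states: 280/15 ℏ² = 18.67 ℏ².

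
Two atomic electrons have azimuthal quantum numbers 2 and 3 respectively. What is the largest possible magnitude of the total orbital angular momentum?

|L_tot|_max = √30 ℏ ≈ 5.477ℏ

Angular momentum addition gives L = |l₁ − l₂|, …, l₁ + l₂.
So L can be 1, 2, 3, 4, 5.
The largest magnitude corresponds to L = 5: |L_tot| = ℏ√(5·6) = √30 ℏ.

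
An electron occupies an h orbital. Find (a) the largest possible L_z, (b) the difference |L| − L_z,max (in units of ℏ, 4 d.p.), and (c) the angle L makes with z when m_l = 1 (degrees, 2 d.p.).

L_z,max = 5ℏ; |L|−L_z,max ≈ 0.4772ℏ; θ(m_l=1) ≈ 79.48°

The letter h corresponds to l = 5.
L_z,max = lℏ = 5ℏ.
|L| − L_z,max = (√30 − 5)ℏ ≈ 0.4772ℏ.
For m_l = 1: cos θ = 1/√30, θ ≈ 79.48°.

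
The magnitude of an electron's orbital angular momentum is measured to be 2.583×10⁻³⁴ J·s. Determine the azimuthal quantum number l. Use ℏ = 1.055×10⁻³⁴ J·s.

|L|/ℏ = (2.583×10⁻³⁴)/(1.055×10⁻³⁴) ≈ 2.448.
(|L|/ℏ)² = l(l+1) ≈ 5.99 ⇒ l = 2.

l = 2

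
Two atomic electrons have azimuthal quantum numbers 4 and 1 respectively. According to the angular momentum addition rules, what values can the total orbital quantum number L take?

L = 3, 4, 5

Angular momentum addition gives L = |l₁ − l₂|, …, l₁ + l₂.
Allowed values: L = 3, 4, 5.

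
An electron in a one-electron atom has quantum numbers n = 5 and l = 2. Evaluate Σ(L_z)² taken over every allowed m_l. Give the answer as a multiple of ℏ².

Σ(L_z)² = 10 ℏ²

m_l ∈ {-2, -1, 0, 1, 2}.
Summing m² from −2 to 2: Σ m_l² = 10.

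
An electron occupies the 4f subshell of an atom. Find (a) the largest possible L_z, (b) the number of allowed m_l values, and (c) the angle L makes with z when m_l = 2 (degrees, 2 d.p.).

4f means n = 4, l = 3.
L_z,max = lℏ = 3ℏ.
There are 2l+1 = 7 values of m_l.
For m_l = 2: cos θ = 2/√12, θ ≈ 54.74°.

L_z,max = 3ℏ; 7 values; θ(m_l=2) ≈ 54.74°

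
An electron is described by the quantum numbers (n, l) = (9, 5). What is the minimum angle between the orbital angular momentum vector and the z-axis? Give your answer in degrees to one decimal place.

|L| = √(l(l+1)) ℏ = √30 ℏ.
The smallest angle corresponds to the largest L_z, i.e. m_l = l = 5, giving L_z = 5ℏ.
cos θ_min = 5/√30, so θ_min ≈ 24.1°.

θ_min ≈ 24.1°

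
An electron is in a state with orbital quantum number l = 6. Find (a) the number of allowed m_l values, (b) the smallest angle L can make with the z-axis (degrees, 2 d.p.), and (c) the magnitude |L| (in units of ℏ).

13 values; θ_min ≈ 22.21°; |L| = √42 ℏ ≈ 6.481ℏ

There are 2l+1 = 13 values of m_l.
cos θ_min = 6/√42, so θ_min ≈ 22.21°.
|L| = ℏ√(6·7) = √42 ℏ ≈ 6.481ℏ.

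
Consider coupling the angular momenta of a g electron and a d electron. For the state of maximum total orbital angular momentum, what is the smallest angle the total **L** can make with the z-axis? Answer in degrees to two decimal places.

θ_min ≈ 22.21°

The total orbital quantum number L ranges from |l₁ − l₂| to l₁ + l₂ in integer steps.
Allowed values: L = 2, 3, 4, 5, 6.
The maximum is L = 6, with |L_tot| = ℏ√(6·7) = √42 ℏ.
The minimum angle with z is arccos(6/√42) ≈ 22.21°.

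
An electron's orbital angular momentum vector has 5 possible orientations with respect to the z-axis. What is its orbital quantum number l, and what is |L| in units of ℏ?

l = 2, |L| = √6 ℏ ≈ 2.449ℏ

5 = 2l + 1, so l = (5−1)/2 = 2.
|L| = ℏ√(l(l+1)) = ℏ√(2·3) = √6 ℏ.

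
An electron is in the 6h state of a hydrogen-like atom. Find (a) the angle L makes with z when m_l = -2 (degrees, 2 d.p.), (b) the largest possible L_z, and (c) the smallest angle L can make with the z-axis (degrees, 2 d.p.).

The 6h subshell has l = 5.
For m_l = -2: cos θ = -2/√30, θ ≈ 111.42°.
L_z,max = lℏ = 5ℏ.
cos θ_min = 5/√30, so θ_min ≈ 24.09°.

θ(m_l=-2) ≈ 111.42°; L_z,max = 5ℏ; θ_min ≈ 24.09°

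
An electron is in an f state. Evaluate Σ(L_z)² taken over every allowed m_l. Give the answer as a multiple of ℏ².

Σ(L_z)² = 28 ℏ²

For an f orbital, l = 3.
m_l runs from −3 to 3, i.e. {-3, -2, -1, 0, 1, 2, 3}.
Σ m_l² = l(l+1)(2l+1)/3 = 3·4·7/3 = 28.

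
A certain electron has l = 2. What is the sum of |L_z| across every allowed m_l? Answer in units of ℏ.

Σ|L_z| = 6 ℏ

m_l ∈ {-2, -1, 0, 1, 2}.
Σ|m_l| = 2(1+2+…+2) = 6.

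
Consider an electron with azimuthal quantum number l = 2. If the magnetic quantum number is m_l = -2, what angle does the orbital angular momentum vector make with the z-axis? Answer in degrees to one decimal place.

|L| = √(l(l+1)) ℏ = √6 ℏ.
L_z = m_l ℏ = −2ℏ.
cos θ = L_z/|L| = -2/√6, so θ ≈ 144.7°.

θ ≈ 144.7°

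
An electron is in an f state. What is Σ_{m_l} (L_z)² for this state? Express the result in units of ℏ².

An f state has l = 3.
m_l ∈ {-3, -2, -1, 0, 1, 2, 3}.
Σ m_l² = 2·(1 + 4 + 9) = 28.

Σ(L_z)² = 28 ℏ²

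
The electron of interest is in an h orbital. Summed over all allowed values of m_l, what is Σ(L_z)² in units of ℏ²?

Σ(L_z)² = 110 ℏ²

For an h orbital, l = 5.
m_l runs from −5 to 5, i.e. {-5, -4, -3, -2, -1, 0, 1, 2, 3, 4, 5}.
Summing m² from −5 to 5: Σ m_l² = 110.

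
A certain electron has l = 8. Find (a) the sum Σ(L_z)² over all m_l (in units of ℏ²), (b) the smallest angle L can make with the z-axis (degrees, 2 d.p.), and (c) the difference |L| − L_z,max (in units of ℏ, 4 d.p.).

Σ m_l² = 408, so Σ(L_z)² = 408 ℏ².
cos θ_min = 8/√72, so θ_min ≈ 19.47°.
|L| − L_z,max = (6√2 − 8)ℏ ≈ 0.4853ℏ.

Σ(L_z)² = 408 ℏ²; θ_min ≈ 19.47°; |L|−L_z,max ≈ 0.4853ℏ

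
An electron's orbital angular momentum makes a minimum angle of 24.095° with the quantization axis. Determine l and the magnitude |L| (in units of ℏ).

l = 5, |L| = √30 ℏ ≈ 5.477ℏ

At minimum angle, m_l = l, so cos θ = l/√(l(l+1)); cos²θ = l/(l+1) = 0.8333.
Solving: l = 5.
Then |L| = ℏ√(5·6) = √30 ℏ.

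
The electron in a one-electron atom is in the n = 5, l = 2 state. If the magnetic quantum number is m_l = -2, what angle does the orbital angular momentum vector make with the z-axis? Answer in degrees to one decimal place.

|L| = √(l(l+1)) ℏ = √6 ℏ.
L_z = m_l ℏ = −2ℏ.
cos θ = L_z/|L| = -2/√6, so θ ≈ 144.7°.

θ ≈ 144.7°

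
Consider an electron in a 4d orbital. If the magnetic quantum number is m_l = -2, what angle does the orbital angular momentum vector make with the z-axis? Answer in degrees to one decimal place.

θ ≈ 144.7°

4d means n = 4, l = 2.
|L| = ℏ√(l(l+1)) = √6 ℏ.
L_z = m_l ℏ = −2ℏ.
cos θ = L_z/|L| = -2/√6, so θ ≈ 144.7°.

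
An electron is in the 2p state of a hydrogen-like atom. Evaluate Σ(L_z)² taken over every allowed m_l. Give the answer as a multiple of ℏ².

For 2p, l = 1.
m_l runs from −1 to 1, i.e. {-1, 0, 1}.
Summing m² from −1 to 1: Σ m_l² = 2.

Σ(L_z)² = 2 ℏ²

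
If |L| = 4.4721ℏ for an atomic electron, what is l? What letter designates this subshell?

l = 4 (g orbital)

Since |L|² = l(l+1)ℏ², l(l+1) = 20.
The positive root is l = 4.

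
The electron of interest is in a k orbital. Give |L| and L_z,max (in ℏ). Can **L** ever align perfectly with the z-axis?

For a k orbital, l = 7.
|L| = 2√14 ℏ ≈ 7.4833ℏ, while L_z,max = lℏ = 7ℏ.
Since |L| > L_z,max, the vector can never point exactly along z; the closest it comes is θ_min = arccos(7/√56) ≈ 20.7°.

No: L_z,max = 7ℏ < |L| = 2√14 ℏ ≈ 7.483ℏ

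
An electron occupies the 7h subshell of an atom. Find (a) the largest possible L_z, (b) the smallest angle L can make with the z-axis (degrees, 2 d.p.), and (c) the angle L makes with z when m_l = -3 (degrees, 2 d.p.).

L_z,max = 5ℏ; θ_min ≈ 24.09°; θ(m_l=-3) ≈ 123.21°

For 7h, l = 5.
L_z,max = lℏ = 5ℏ.
cos θ_min = 5/√30, so θ_min ≈ 24.09°.
For m_l = -3: cos θ = -3/√30, θ ≈ 123.21°.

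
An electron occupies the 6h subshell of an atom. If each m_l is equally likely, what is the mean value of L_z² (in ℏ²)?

⟨L_z²⟩ = 10 ℏ²

The 6h subshell has l = 5.
m_l ∈ {-5, -4, -3, -2, -1, 0, 1, 2, 3, 4, 5}.
⟨L_z²⟩ = ℏ²·(Σ m_l²)/(2l+1) = ℏ²·110/11 = 10ℏ².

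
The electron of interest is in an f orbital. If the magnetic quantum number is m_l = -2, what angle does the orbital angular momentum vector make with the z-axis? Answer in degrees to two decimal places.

θ ≈ 125.26°

The letter f corresponds to l = 3.
|L| = √(l(l+1)) ℏ = 2√3 ℏ.
L_z = m_l ℏ = −2ℏ.
cos θ = L_z/|L| = -2/√12, so θ ≈ 125.26°.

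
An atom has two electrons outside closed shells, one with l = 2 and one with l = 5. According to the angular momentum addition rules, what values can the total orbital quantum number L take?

Angular momentum addition gives L = |l₁ − l₂|, …, l₁ + l₂.
Allowed values: L = 3, 4, 5, 6, 7.

L = 3, 4, 5, 6, 7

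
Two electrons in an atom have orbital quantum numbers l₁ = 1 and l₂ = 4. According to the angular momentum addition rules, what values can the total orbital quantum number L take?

Angular momentum addition gives L = |l₁ − l₂|, …, l₁ + l₂.
So L can be 3, 4, 5.

L = 3, 4, 5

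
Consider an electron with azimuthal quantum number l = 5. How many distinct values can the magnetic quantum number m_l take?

The number of m_l values is 2l + 1 = 2·5 + 1 = 11.

11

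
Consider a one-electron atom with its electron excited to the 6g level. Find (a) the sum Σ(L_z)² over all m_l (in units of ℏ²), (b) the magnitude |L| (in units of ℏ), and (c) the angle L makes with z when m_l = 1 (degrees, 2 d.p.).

The 6g level has l = 4.
Σ m_l² = 60, so Σ(L_z)² = 60 ℏ².
|L| = ℏ√(4·5) = 2√5 ℏ ≈ 4.472ℏ.
For m_l = 1: cos θ = 1/√20, θ ≈ 77.08°.

Σ(L_z)² = 60 ℏ²; |L| = 2√5 ℏ ≈ 4.472ℏ; θ(m_l=1) ≈ 77.08°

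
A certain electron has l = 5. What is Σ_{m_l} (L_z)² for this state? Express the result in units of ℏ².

m_l runs from −5 to 5, i.e. {-5, -4, -3, -2, -1, 0, 1, 2, 3, 4, 5}.
Summing m² from −5 to 5: Σ m_l² = 110.

Σ(L_z)² = 110 ℏ²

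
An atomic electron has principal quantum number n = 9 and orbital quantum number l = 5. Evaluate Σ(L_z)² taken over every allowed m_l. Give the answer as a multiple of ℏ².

The allowed m_l values are -5, -4, -3, -2, -1, 0, 1, 2, 3, 4, 5.
Σ m_l² = 2·(1 + 4 + 9 + 16 + 25) = 110.

Σ(L_z)² = 110 ℏ²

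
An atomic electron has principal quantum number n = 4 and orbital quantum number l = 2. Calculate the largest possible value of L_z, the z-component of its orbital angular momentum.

L_z,max = 2ℏ

L_z = m_l ℏ with m_l ∈ {−2, …, 2}; the maximum is m_l = 2.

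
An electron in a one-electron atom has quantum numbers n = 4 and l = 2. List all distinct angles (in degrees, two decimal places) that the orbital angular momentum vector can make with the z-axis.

θ ∈ {35.26°, 65.91°, 90.00°, 114.09°, 144.74°}

|L| = √(l(l+1)) ℏ = √6 ℏ.
cos θ = m_l/√6 for each m_l ∈ {-2, -1, 0, 1, 2}.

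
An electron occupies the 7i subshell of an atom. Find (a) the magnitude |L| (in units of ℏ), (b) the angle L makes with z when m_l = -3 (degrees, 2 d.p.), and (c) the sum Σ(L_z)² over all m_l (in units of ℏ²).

|L| = √42 ℏ ≈ 6.481ℏ; θ(m_l=-3) ≈ 117.58°; Σ(L_z)² = 182 ℏ²

7i means n = 7, l = 6.
|L| = ℏ√(6·7) = √42 ℏ ≈ 6.481ℏ.
For m_l = -3: cos θ = -3/√42, θ ≈ 117.58°.
Σ m_l² = 182, so Σ(L_z)² = 182 ℏ².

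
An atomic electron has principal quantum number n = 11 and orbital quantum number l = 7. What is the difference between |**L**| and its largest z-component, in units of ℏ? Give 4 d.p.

|L| = 2√14 ℏ ≈ 7.4833ℏ, while L_z,max = lℏ = 7ℏ.
The difference is (2√14 − 7)ℏ ≈ 0.4833ℏ.

|L| − L_z,max ≈ 0.4833ℏ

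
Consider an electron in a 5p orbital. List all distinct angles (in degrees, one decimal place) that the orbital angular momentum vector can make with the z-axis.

For 5p, l = 1.
|L|² = l(l+1)ℏ² = 2ℏ², so |L| = √2 ℏ.
cos θ = m_l/√2 for each m_l ∈ {-1, 0, 1}.

θ ∈ {45.0°, 90.0°, 135.0°}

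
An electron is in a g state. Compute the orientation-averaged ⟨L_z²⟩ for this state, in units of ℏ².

For a g orbital, l = 4.
m_l runs from −4 to 4, i.e. {-4, -3, -2, -1, 0, 1, 2, 3, 4}.
⟨L_z²⟩ = ℏ²·l(l+1)/3 = 6.667ℏ².

⟨L_z²⟩ = 6.667 ℏ²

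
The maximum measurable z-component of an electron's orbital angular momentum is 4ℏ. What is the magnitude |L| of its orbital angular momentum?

|L| = 2√5 ℏ ≈ 4.472ℏ

The maximum L_z equals lℏ, giving l = 4.
Then |L| = ℏ√(4·5) = 2√5 ℏ.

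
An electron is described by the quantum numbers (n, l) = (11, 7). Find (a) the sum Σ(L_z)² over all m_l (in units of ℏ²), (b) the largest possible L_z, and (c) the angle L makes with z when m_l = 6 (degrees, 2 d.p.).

Σ(L_z)² = 280 ℏ²; L_z,max = 7ℏ; θ(m_l=6) ≈ 36.70°

Σ m_l² = 280, so Σ(L_z)² = 280 ℏ².
L_z,max = lℏ = 7ℏ.
For m_l = 6: cos θ = 6/√56, θ ≈ 36.70°.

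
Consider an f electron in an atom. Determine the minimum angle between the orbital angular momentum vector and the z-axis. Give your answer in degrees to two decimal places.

An f state has l = 3.
|L| = √(l(l+1)) ℏ = 2√3 ℏ.
The smallest angle corresponds to the largest L_z, i.e. m_l = l = 3, giving L_z = 3ℏ.
cos θ_min = 3/√12, so θ_min ≈ 30.00°.

θ_min ≈ 30.00°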